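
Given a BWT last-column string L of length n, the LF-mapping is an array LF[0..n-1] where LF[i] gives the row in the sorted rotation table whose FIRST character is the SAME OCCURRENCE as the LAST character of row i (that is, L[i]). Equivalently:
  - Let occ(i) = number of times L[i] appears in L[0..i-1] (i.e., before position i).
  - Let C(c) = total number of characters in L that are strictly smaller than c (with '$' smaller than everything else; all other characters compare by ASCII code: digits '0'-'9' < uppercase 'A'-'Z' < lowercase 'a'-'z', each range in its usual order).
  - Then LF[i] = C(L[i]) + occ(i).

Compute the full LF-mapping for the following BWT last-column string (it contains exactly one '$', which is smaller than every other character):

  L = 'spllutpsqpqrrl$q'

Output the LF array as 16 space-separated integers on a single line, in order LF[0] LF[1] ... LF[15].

Char counts: '$':1, 'l':3, 'p':3, 'q':3, 'r':2, 's':2, 't':1, 'u':1
C (first-col start): C('$')=0, C('l')=1, C('p')=4, C('q')=7, C('r')=10, C('s')=12, C('t')=14, C('u')=15
L[0]='s': occ=0, LF[0]=C('s')+0=12+0=12
L[1]='p': occ=0, LF[1]=C('p')+0=4+0=4
L[2]='l': occ=0, LF[2]=C('l')+0=1+0=1
L[3]='l': occ=1, LF[3]=C('l')+1=1+1=2
L[4]='u': occ=0, LF[4]=C('u')+0=15+0=15
L[5]='t': occ=0, LF[5]=C('t')+0=14+0=14
L[6]='p': occ=1, LF[6]=C('p')+1=4+1=5
L[7]='s': occ=1, LF[7]=C('s')+1=12+1=13
L[8]='q': occ=0, LF[8]=C('q')+0=7+0=7
L[9]='p': occ=2, LF[9]=C('p')+2=4+2=6
L[10]='q': occ=1, LF[10]=C('q')+1=7+1=8
L[11]='r': occ=0, LF[11]=C('r')+0=10+0=10
L[12]='r': occ=1, LF[12]=C('r')+1=10+1=11
L[13]='l': occ=2, LF[13]=C('l')+2=1+2=3
L[14]='$': occ=0, LF[14]=C('$')+0=0+0=0
L[15]='q': occ=2, LF[15]=C('q')+2=7+2=9

Answer: 12 4 1 2 15 14 5 13 7 6 8 10 11 3 0 9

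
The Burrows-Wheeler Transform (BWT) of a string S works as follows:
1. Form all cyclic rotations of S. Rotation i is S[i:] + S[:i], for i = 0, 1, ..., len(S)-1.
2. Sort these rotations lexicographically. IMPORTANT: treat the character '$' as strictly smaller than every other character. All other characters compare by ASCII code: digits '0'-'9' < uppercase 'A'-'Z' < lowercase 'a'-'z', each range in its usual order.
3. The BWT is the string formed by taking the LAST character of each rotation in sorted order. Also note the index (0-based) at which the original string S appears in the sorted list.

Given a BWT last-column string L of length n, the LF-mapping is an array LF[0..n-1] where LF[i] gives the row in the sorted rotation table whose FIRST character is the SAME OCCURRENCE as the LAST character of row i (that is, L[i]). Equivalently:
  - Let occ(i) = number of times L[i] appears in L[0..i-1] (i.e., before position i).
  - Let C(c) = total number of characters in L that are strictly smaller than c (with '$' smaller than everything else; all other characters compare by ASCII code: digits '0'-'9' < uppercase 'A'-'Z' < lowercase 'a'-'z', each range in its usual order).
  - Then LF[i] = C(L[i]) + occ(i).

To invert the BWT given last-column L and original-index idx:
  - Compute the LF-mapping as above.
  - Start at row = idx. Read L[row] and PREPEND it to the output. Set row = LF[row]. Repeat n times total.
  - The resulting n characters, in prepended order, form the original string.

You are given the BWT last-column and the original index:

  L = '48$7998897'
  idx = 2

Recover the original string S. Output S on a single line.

Answer: 779988984$

Derivation:
LF mapping: 1 4 0 2 7 8 5 6 9 3
Walk LF starting at row 2, prepending L[row]:
  step 1: row=2, L[2]='$', prepend. Next row=LF[2]=0
  step 2: row=0, L[0]='4', prepend. Next row=LF[0]=1
  step 3: row=1, L[1]='8', prepend. Next row=LF[1]=4
  step 4: row=4, L[4]='9', prepend. Next row=LF[4]=7
  step 5: row=7, L[7]='8', prepend. Next row=LF[7]=6
  step 6: row=6, L[6]='8', prepend. Next row=LF[6]=5
  step 7: row=5, L[5]='9', prepend. Next row=LF[5]=8
  step 8: row=8, L[8]='9', prepend. Next row=LF[8]=9
  step 9: row=9, L[9]='7', prepend. Next row=LF[9]=3
  step 10: row=3, L[3]='7', prepend. Next row=LF[3]=2
Reversed output: 779988984$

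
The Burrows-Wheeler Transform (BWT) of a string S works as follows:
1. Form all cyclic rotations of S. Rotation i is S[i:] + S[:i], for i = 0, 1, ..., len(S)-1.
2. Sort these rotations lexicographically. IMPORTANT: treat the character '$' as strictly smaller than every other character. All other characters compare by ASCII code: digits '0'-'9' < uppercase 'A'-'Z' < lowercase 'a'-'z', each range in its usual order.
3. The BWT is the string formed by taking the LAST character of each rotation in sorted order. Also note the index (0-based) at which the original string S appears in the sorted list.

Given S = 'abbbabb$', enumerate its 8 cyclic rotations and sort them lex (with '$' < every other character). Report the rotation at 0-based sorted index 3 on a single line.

All 8 rotations (rotation i = S[i:]+S[:i]):
  rot[0] = abbbabb$
  rot[1] = bbbabb$a
  rot[2] = bbabb$ab
  rot[3] = babb$abb
  rot[4] = abb$abbb
  rot[5] = bb$abbba
  rot[6] = b$abbbab
  rot[7] = $abbbabb
Sorted (with $ < everything):
  sorted[0] = $abbbabb
  sorted[1] = abb$abbb
  sorted[2] = abbbabb$
  sorted[3] = b$abbbab
  sorted[4] = babb$abb
  sorted[5] = bb$abbba
  sorted[6] = bbabb$ab
  sorted[7] = bbbabb$a
sorted[3] = b$abbbab

Answer: b$abbbab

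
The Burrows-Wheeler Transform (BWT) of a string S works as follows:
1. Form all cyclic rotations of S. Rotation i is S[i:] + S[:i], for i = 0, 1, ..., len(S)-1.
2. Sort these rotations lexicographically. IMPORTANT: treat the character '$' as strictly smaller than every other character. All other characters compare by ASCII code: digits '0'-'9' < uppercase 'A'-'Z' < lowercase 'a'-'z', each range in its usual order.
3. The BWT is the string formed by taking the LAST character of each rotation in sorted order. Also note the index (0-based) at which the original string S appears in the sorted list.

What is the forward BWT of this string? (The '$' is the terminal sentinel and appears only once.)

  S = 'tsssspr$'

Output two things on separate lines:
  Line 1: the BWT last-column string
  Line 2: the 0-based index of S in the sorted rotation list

Answer: rspssst$
7

Derivation:
All 8 rotations (rotation i = S[i:]+S[:i]):
  rot[0] = tsssspr$
  rot[1] = sssspr$t
  rot[2] = ssspr$ts
  rot[3] = sspr$tss
  rot[4] = spr$tsss
  rot[5] = pr$tssss
  rot[6] = r$tssssp
  rot[7] = $tsssspr
Sorted (with $ < everything):
  sorted[0] = $tsssspr  (last char: 'r')
  sorted[1] = pr$tssss  (last char: 's')
  sorted[2] = r$tssssp  (last char: 'p')
  sorted[3] = spr$tsss  (last char: 's')
  sorted[4] = sspr$tss  (last char: 's')
  sorted[5] = ssspr$ts  (last char: 's')
  sorted[6] = sssspr$t  (last char: 't')
  sorted[7] = tsssspr$  (last char: '$')
Last column: rspssst$
Original string S is at sorted index 7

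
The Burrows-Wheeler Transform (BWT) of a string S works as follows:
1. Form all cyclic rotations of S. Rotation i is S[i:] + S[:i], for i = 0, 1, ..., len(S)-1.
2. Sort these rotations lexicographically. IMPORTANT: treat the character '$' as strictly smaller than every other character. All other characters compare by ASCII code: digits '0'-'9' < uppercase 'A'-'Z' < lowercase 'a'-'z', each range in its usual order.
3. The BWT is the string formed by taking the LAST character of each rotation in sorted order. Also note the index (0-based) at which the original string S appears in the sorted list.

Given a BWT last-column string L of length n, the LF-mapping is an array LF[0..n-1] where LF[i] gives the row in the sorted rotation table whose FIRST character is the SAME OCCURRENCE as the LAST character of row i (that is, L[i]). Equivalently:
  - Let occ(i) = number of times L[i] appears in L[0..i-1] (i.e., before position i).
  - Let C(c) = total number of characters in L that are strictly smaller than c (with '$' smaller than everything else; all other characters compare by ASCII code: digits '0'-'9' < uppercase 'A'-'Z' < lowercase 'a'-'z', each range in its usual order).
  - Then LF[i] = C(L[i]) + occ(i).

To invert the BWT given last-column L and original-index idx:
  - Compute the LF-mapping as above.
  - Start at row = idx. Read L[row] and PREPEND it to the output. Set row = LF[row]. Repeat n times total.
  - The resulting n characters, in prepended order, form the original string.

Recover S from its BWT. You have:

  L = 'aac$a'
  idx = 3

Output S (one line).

Answer: acaa$

Derivation:
LF mapping: 1 2 4 0 3
Walk LF starting at row 3, prepending L[row]:
  step 1: row=3, L[3]='$', prepend. Next row=LF[3]=0
  step 2: row=0, L[0]='a', prepend. Next row=LF[0]=1
  step 3: row=1, L[1]='a', prepend. Next row=LF[1]=2
  step 4: row=2, L[2]='c', prepend. Next row=LF[2]=4
  step 5: row=4, L[4]='a', prepend. Next row=LF[4]=3
Reversed output: acaa$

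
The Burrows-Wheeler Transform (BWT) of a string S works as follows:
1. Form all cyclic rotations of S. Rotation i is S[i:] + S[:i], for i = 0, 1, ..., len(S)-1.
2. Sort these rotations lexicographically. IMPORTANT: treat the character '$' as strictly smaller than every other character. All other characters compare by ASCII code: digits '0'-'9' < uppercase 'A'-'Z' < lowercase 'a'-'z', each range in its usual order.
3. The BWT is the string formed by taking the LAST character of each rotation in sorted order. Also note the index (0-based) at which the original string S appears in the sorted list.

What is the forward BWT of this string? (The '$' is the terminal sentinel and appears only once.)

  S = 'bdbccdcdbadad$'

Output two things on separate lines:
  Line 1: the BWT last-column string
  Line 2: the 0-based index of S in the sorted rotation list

All 14 rotations (rotation i = S[i:]+S[:i]):
  rot[0] = bdbccdcdbadad$
  rot[1] = dbccdcdbadad$b
  rot[2] = bccdcdbadad$bd
  rot[3] = ccdcdbadad$bdb
  rot[4] = cdcdbadad$bdbc
  rot[5] = dcdbadad$bdbcc
  rot[6] = cdbadad$bdbccd
  rot[7] = dbadad$bdbccdc
  rot[8] = badad$bdbccdcd
  rot[9] = adad$bdbccdcdb
  rot[10] = dad$bdbccdcdba
  rot[11] = ad$bdbccdcdbad
  rot[12] = d$bdbccdcdbada
  rot[13] = $bdbccdcdbadad
Sorted (with $ < everything):
  sorted[0] = $bdbccdcdbadad  (last char: 'd')
  sorted[1] = ad$bdbccdcdbad  (last char: 'd')
  sorted[2] = adad$bdbccdcdb  (last char: 'b')
  sorted[3] = badad$bdbccdcd  (last char: 'd')
  sorted[4] = bccdcdbadad$bd  (last char: 'd')
  sorted[5] = bdbccdcdbadad$  (last char: '$')
  sorted[6] = ccdcdbadad$bdb  (last char: 'b')
  sorted[7] = cdbadad$bdbccd  (last char: 'd')
  sorted[8] = cdcdbadad$bdbc  (last char: 'c')
  sorted[9] = d$bdbccdcdbada  (last char: 'a')
  sorted[10] = dad$bdbccdcdba  (last char: 'a')
  sorted[11] = dbadad$bdbccdc  (last char: 'c')
  sorted[12] = dbccdcdbadad$b  (last char: 'b')
  sorted[13] = dcdbadad$bdbcc  (last char: 'c')
Last column: ddbdd$bdcaacbc
Original string S is at sorted index 5

Answer: ddbdd$bdcaacbc
5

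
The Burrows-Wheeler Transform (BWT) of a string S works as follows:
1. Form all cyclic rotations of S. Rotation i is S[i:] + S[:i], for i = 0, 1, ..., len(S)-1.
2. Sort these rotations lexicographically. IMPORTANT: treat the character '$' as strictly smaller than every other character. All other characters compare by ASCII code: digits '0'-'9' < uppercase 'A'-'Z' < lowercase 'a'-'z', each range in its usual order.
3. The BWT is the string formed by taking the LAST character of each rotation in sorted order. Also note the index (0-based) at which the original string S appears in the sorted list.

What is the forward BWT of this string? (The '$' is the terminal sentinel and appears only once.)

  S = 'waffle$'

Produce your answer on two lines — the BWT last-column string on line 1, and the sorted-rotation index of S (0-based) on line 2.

All 7 rotations (rotation i = S[i:]+S[:i]):
  rot[0] = waffle$
  rot[1] = affle$w
  rot[2] = ffle$wa
  rot[3] = fle$waf
  rot[4] = le$waff
  rot[5] = e$waffl
  rot[6] = $waffle
Sorted (with $ < everything):
  sorted[0] = $waffle  (last char: 'e')
  sorted[1] = affle$w  (last char: 'w')
  sorted[2] = e$waffl  (last char: 'l')
  sorted[3] = ffle$wa  (last char: 'a')
  sorted[4] = fle$waf  (last char: 'f')
  sorted[5] = le$waff  (last char: 'f')
  sorted[6] = waffle$  (last char: '$')
Last column: ewlaff$
Original string S is at sorted index 6

Answer: ewlaff$
6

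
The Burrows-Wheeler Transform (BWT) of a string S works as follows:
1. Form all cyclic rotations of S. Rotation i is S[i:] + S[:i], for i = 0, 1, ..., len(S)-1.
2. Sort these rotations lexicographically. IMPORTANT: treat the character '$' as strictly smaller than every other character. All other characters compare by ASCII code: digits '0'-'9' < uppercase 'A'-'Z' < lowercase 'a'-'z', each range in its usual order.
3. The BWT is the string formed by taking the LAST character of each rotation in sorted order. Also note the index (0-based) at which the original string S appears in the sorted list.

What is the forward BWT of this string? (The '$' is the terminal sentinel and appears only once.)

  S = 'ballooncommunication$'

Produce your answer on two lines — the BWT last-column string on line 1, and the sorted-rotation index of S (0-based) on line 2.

Answer: nbc$inntalomoouciolam
3

Derivation:
All 21 rotations (rotation i = S[i:]+S[:i]):
  rot[0] = ballooncommunication$
  rot[1] = allooncommunication$b
  rot[2] = llooncommunication$ba
  rot[3] = looncommunication$bal
  rot[4] = ooncommunication$ball
  rot[5] = oncommunication$ballo
  rot[6] = ncommunication$balloo
  rot[7] = communication$balloon
  rot[8] = ommunication$balloonc
  rot[9] = mmunication$balloonco
  rot[10] = munication$ballooncom
  rot[11] = unication$ballooncomm
  rot[12] = nication$ballooncommu
  rot[13] = ication$ballooncommun
  rot[14] = cation$ballooncommuni
  rot[15] = ation$ballooncommunic
  rot[16] = tion$ballooncommunica
  rot[17] = ion$ballooncommunicat
  rot[18] = on$ballooncommunicati
  rot[19] = n$ballooncommunicatio
  rot[20] = $ballooncommunication
Sorted (with $ < everything):
  sorted[0] = $ballooncommunication  (last char: 'n')
  sorted[1] = allooncommunication$b  (last char: 'b')
  sorted[2] = ation$ballooncommunic  (last char: 'c')
  sorted[3] = ballooncommunication$  (last char: '$')
  sorted[4] = cation$ballooncommuni  (last char: 'i')
  sorted[5] = communication$balloon  (last char: 'n')
  sorted[6] = ication$ballooncommun  (last char: 'n')
  sorted[7] = ion$ballooncommunicat  (last char: 't')
  sorted[8] = llooncommunication$ba  (last char: 'a')
  sorted[9] = looncommunication$bal  (last char: 'l')
  sorted[10] = mmunication$balloonco  (last char: 'o')
  sorted[11] = munication$ballooncom  (last char: 'm')
  sorted[12] = n$ballooncommunicatio  (last char: 'o')
  sorted[13] = ncommunication$balloo  (last char: 'o')
  sorted[14] = nication$ballooncommu  (last char: 'u')
  sorted[15] = ommunication$balloonc  (last char: 'c')
  sorted[16] = on$ballooncommunicati  (last char: 'i')
  sorted[17] = oncommunication$ballo  (last char: 'o')
  sorted[18] = ooncommunication$ball  (last char: 'l')
  sorted[19] = tion$ballooncommunica  (last char: 'a')
  sorted[20] = unication$ballooncomm  (last char: 'm')
Last column: nbc$inntalomoouciolam
Original string S is at sorted index 3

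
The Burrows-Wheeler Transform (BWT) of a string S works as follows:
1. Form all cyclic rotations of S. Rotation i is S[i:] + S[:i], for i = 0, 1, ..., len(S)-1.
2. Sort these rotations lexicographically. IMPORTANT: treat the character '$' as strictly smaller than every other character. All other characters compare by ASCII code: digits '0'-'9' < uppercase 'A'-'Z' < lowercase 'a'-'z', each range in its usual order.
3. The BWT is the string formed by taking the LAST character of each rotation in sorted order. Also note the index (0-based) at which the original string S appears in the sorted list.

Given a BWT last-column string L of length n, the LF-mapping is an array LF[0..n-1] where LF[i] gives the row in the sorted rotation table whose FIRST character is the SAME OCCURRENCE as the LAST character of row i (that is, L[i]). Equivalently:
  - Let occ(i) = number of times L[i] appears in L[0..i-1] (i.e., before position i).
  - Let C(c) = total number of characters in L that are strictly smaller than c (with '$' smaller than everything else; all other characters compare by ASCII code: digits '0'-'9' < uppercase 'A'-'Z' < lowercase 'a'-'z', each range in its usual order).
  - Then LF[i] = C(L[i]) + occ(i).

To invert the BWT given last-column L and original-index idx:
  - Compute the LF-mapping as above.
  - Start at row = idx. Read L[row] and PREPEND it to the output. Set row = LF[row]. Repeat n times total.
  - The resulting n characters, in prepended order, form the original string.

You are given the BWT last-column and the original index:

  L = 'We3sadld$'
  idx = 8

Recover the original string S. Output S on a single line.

Answer: saddle3W$

Derivation:
LF mapping: 2 6 1 8 3 4 7 5 0
Walk LF starting at row 8, prepending L[row]:
  step 1: row=8, L[8]='$', prepend. Next row=LF[8]=0
  step 2: row=0, L[0]='W', prepend. Next row=LF[0]=2
  step 3: row=2, L[2]='3', prepend. Next row=LF[2]=1
  step 4: row=1, L[1]='e', prepend. Next row=LF[1]=6
  step 5: row=6, L[6]='l', prepend. Next row=LF[6]=7
  step 6: row=7, L[7]='d', prepend. Next row=LF[7]=5
  step 7: row=5, L[5]='d', prepend. Next row=LF[5]=4
  step 8: row=4, L[4]='a', prepend. Next row=LF[4]=3
  step 9: row=3, L[3]='s', prepend. Next row=LF[3]=8
Reversed output: saddle3W$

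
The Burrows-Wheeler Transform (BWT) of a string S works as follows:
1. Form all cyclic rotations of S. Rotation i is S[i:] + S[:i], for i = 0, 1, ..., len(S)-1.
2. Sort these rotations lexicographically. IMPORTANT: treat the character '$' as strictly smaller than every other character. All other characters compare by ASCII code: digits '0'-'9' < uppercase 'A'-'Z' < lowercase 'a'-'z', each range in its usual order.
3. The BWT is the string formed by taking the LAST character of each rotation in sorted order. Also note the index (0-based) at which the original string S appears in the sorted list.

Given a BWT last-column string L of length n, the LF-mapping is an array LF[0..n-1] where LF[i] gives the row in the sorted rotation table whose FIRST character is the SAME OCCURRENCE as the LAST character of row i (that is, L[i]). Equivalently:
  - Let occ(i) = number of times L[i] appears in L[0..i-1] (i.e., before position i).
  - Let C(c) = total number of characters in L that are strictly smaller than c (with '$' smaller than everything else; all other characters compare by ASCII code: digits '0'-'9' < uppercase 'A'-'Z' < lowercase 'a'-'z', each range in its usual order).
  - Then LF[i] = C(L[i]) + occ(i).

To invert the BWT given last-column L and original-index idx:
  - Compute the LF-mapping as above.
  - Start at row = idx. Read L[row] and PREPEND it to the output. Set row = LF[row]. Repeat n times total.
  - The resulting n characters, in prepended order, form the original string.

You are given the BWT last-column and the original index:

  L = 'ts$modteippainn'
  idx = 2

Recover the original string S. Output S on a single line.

Answer: disappointment$

Derivation:
LF mapping: 13 12 0 6 9 2 14 3 4 10 11 1 5 7 8
Walk LF starting at row 2, prepending L[row]:
  step 1: row=2, L[2]='$', prepend. Next row=LF[2]=0
  step 2: row=0, L[0]='t', prepend. Next row=LF[0]=13
  step 3: row=13, L[13]='n', prepend. Next row=LF[13]=7
  step 4: row=7, L[7]='e', prepend. Next row=LF[7]=3
  step 5: row=3, L[3]='m', prepend. Next row=LF[3]=6
  step 6: row=6, L[6]='t', prepend. Next row=LF[6]=14
  step 7: row=14, L[14]='n', prepend. Next row=LF[14]=8
  step 8: row=8, L[8]='i', prepend. Next row=LF[8]=4
  step 9: row=4, L[4]='o', prepend. Next row=LF[4]=9
  step 10: row=9, L[9]='p', prepend. Next row=LF[9]=10
  step 11: row=10, L[10]='p', prepend. Next row=LF[10]=11
  step 12: row=11, L[11]='a', prepend. Next row=LF[11]=1
  step 13: row=1, L[1]='s', prepend. Next row=LF[1]=12
  step 14: row=12, L[12]='i', prepend. Next row=LF[12]=5
  step 15: row=5, L[5]='d', prepend. Next row=LF[5]=2
Reversed output: disappointment$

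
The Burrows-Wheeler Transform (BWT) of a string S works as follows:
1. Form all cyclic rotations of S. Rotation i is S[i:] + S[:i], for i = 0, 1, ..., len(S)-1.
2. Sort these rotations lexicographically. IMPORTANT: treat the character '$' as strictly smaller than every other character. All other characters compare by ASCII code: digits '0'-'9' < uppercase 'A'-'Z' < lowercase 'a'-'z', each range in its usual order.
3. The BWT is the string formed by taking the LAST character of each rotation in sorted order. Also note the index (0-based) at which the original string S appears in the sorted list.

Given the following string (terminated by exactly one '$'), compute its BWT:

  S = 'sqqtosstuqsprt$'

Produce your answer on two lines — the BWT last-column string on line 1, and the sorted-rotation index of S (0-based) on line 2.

All 15 rotations (rotation i = S[i:]+S[:i]):
  rot[0] = sqqtosstuqsprt$
  rot[1] = qqtosstuqsprt$s
  rot[2] = qtosstuqsprt$sq
  rot[3] = tosstuqsprt$sqq
  rot[4] = osstuqsprt$sqqt
  rot[5] = sstuqsprt$sqqto
  rot[6] = stuqsprt$sqqtos
  rot[7] = tuqsprt$sqqtoss
  rot[8] = uqsprt$sqqtosst
  rot[9] = qsprt$sqqtosstu
  rot[10] = sprt$sqqtosstuq
  rot[11] = prt$sqqtosstuqs
  rot[12] = rt$sqqtosstuqsp
  rot[13] = t$sqqtosstuqspr
  rot[14] = $sqqtosstuqsprt
Sorted (with $ < everything):
  sorted[0] = $sqqtosstuqsprt  (last char: 't')
  sorted[1] = osstuqsprt$sqqt  (last char: 't')
  sorted[2] = prt$sqqtosstuqs  (last char: 's')
  sorted[3] = qqtosstuqsprt$s  (last char: 's')
  sorted[4] = qsprt$sqqtosstu  (last char: 'u')
  sorted[5] = qtosstuqsprt$sq  (last char: 'q')
  sorted[6] = rt$sqqtosstuqsp  (last char: 'p')
  sorted[7] = sprt$sqqtosstuq  (last char: 'q')
  sorted[8] = sqqtosstuqsprt$  (last char: '$')
  sorted[9] = sstuqsprt$sqqto  (last char: 'o')
  sorted[10] = stuqsprt$sqqtos  (last char: 's')
  sorted[11] = t$sqqtosstuqspr  (last char: 'r')
  sorted[12] = tosstuqsprt$sqq  (last char: 'q')
  sorted[13] = tuqsprt$sqqtoss  (last char: 's')
  sorted[14] = uqsprt$sqqtosst  (last char: 't')
Last column: ttssuqpq$osrqst
Original string S is at sorted index 8

Answer: ttssuqpq$osrqst
8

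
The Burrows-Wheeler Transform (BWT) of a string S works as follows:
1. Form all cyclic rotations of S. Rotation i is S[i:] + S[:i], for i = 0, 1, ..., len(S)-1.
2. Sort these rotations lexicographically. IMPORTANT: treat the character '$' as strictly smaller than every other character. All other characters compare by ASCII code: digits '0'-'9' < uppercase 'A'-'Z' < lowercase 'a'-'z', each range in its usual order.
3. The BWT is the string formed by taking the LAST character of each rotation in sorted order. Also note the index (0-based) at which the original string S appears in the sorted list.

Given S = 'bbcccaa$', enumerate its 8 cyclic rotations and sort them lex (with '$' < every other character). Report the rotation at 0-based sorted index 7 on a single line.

All 8 rotations (rotation i = S[i:]+S[:i]):
  rot[0] = bbcccaa$
  rot[1] = bcccaa$b
  rot[2] = cccaa$bb
  rot[3] = ccaa$bbc
  rot[4] = caa$bbcc
  rot[5] = aa$bbccc
  rot[6] = a$bbccca
  rot[7] = $bbcccaa
Sorted (with $ < everything):
  sorted[0] = $bbcccaa
  sorted[1] = a$bbccca
  sorted[2] = aa$bbccc
  sorted[3] = bbcccaa$
  sorted[4] = bcccaa$b
  sorted[5] = caa$bbcc
  sorted[6] = ccaa$bbc
  sorted[7] = cccaa$bb
sorted[7] = cccaa$bb

Answer: cccaa$bb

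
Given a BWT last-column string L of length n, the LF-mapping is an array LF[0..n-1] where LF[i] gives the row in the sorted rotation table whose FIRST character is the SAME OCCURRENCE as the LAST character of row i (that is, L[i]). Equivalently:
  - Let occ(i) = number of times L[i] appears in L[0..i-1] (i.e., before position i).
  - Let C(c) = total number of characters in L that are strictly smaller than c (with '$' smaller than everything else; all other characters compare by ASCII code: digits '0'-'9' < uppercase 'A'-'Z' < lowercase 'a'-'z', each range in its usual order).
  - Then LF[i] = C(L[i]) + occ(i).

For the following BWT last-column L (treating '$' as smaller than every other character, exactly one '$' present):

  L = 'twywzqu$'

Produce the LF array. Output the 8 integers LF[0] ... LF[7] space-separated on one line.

Char counts: '$':1, 'q':1, 't':1, 'u':1, 'w':2, 'y':1, 'z':1
C (first-col start): C('$')=0, C('q')=1, C('t')=2, C('u')=3, C('w')=4, C('y')=6, C('z')=7
L[0]='t': occ=0, LF[0]=C('t')+0=2+0=2
L[1]='w': occ=0, LF[1]=C('w')+0=4+0=4
L[2]='y': occ=0, LF[2]=C('y')+0=6+0=6
L[3]='w': occ=1, LF[3]=C('w')+1=4+1=5
L[4]='z': occ=0, LF[4]=C('z')+0=7+0=7
L[5]='q': occ=0, LF[5]=C('q')+0=1+0=1
L[6]='u': occ=0, LF[6]=C('u')+0=3+0=3
L[7]='$': occ=0, LF[7]=C('$')+0=0+0=0

Answer: 2 4 6 5 7 1 3 0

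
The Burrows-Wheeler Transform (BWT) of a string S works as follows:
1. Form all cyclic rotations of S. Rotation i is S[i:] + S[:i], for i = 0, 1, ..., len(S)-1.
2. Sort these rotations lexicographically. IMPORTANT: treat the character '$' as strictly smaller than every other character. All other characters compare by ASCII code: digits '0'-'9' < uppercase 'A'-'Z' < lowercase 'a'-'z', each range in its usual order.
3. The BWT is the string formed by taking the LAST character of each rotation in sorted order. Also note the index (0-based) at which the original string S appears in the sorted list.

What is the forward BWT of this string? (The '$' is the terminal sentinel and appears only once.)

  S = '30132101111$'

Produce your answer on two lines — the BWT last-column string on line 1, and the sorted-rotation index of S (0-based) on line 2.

All 12 rotations (rotation i = S[i:]+S[:i]):
  rot[0] = 30132101111$
  rot[1] = 0132101111$3
  rot[2] = 132101111$30
  rot[3] = 32101111$301
  rot[4] = 2101111$3013
  rot[5] = 101111$30132
  rot[6] = 01111$301321
  rot[7] = 1111$3013210
  rot[8] = 111$30132101
  rot[9] = 11$301321011
  rot[10] = 1$3013210111
  rot[11] = $30132101111
Sorted (with $ < everything):
  sorted[0] = $30132101111  (last char: '1')
  sorted[1] = 01111$301321  (last char: '1')
  sorted[2] = 0132101111$3  (last char: '3')
  sorted[3] = 1$3013210111  (last char: '1')
  sorted[4] = 101111$30132  (last char: '2')
  sorted[5] = 11$301321011  (last char: '1')
  sorted[6] = 111$30132101  (last char: '1')
  sorted[7] = 1111$3013210  (last char: '0')
  sorted[8] = 132101111$30  (last char: '0')
  sorted[9] = 2101111$3013  (last char: '3')
  sorted[10] = 30132101111$  (last char: '$')
  sorted[11] = 32101111$301  (last char: '1')
Last column: 1131211003$1
Original string S is at sorted index 10

Answer: 1131211003$1
10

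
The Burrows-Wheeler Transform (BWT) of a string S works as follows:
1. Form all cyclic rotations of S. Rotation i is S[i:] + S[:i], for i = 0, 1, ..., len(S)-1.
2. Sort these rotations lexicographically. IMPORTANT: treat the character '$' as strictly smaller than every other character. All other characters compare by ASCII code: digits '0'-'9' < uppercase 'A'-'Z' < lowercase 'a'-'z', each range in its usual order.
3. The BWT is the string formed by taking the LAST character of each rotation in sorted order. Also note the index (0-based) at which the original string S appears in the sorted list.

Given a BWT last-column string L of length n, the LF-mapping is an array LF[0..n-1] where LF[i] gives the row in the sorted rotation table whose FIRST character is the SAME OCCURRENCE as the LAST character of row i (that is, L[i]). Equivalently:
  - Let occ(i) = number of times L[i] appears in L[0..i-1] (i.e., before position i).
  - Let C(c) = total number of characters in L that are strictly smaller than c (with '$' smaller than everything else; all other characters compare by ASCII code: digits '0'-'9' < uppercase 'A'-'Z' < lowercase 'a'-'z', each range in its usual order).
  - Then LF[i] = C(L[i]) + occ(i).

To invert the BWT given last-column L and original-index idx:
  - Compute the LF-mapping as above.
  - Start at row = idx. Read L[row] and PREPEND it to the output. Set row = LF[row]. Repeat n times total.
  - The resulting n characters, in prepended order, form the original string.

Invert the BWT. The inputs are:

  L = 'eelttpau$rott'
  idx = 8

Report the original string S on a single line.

LF mapping: 2 3 4 8 9 6 1 12 0 7 5 10 11
Walk LF starting at row 8, prepending L[row]:
  step 1: row=8, L[8]='$', prepend. Next row=LF[8]=0
  step 2: row=0, L[0]='e', prepend. Next row=LF[0]=2
  step 3: row=2, L[2]='l', prepend. Next row=LF[2]=4
  step 4: row=4, L[4]='t', prepend. Next row=LF[4]=9
  step 5: row=9, L[9]='r', prepend. Next row=LF[9]=7
  step 6: row=7, L[7]='u', prepend. Next row=LF[7]=12
  step 7: row=12, L[12]='t', prepend. Next row=LF[12]=11
  step 8: row=11, L[11]='t', prepend. Next row=LF[11]=10
  step 9: row=10, L[10]='o', prepend. Next row=LF[10]=5
  step 10: row=5, L[5]='p', prepend. Next row=LF[5]=6
  step 11: row=6, L[6]='a', prepend. Next row=LF[6]=1
  step 12: row=1, L[1]='e', prepend. Next row=LF[1]=3
  step 13: row=3, L[3]='t', prepend. Next row=LF[3]=8
Reversed output: teapotturtle$

Answer: teapotturtle$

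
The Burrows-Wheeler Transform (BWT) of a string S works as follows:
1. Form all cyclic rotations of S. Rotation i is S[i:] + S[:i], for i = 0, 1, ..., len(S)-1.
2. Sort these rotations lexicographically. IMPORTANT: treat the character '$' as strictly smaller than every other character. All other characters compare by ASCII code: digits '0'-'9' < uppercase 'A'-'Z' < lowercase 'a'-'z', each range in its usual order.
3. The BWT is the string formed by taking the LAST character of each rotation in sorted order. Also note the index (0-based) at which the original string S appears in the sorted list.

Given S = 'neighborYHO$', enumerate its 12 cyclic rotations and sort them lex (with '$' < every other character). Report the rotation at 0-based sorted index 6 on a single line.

Answer: ghborYHO$nei

Derivation:
All 12 rotations (rotation i = S[i:]+S[:i]):
  rot[0] = neighborYHO$
  rot[1] = eighborYHO$n
  rot[2] = ighborYHO$ne
  rot[3] = ghborYHO$nei
  rot[4] = hborYHO$neig
  rot[5] = borYHO$neigh
  rot[6] = orYHO$neighb
  rot[7] = rYHO$neighbo
  rot[8] = YHO$neighbor
  rot[9] = HO$neighborY
  rot[10] = O$neighborYH
  rot[11] = $neighborYHO
Sorted (with $ < everything):
  sorted[0] = $neighborYHO
  sorted[1] = HO$neighborY
  sorted[2] = O$neighborYH
  sorted[3] = YHO$neighbor
  sorted[4] = borYHO$neigh
  sorted[5] = eighborYHO$n
  sorted[6] = ghborYHO$nei
  sorted[7] = hborYHO$neig
  sorted[8] = ighborYHO$ne
  sorted[9] = neighborYHO$
  sorted[10] = orYHO$neighb
  sorted[11] = rYHO$neighbo
sorted[6] = ghborYHO$nei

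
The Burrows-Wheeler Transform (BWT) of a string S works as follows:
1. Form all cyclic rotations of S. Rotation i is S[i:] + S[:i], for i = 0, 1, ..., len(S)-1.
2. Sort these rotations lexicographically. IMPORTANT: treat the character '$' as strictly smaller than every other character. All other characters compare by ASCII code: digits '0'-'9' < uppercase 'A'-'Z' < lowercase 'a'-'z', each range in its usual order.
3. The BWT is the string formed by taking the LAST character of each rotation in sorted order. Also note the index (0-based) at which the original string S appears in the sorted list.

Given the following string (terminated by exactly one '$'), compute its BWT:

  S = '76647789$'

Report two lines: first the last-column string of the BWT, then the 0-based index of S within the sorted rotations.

All 9 rotations (rotation i = S[i:]+S[:i]):
  rot[0] = 76647789$
  rot[1] = 6647789$7
  rot[2] = 647789$76
  rot[3] = 47789$766
  rot[4] = 7789$7664
  rot[5] = 789$76647
  rot[6] = 89$766477
  rot[7] = 9$7664778
  rot[8] = $76647789
Sorted (with $ < everything):
  sorted[0] = $76647789  (last char: '9')
  sorted[1] = 47789$766  (last char: '6')
  sorted[2] = 647789$76  (last char: '6')
  sorted[3] = 6647789$7  (last char: '7')
  sorted[4] = 76647789$  (last char: '$')
  sorted[5] = 7789$7664  (last char: '4')
  sorted[6] = 789$76647  (last char: '7')
  sorted[7] = 89$766477  (last char: '7')
  sorted[8] = 9$7664778  (last char: '8')
Last column: 9667$4778
Original string S is at sorted index 4

Answer: 9667$4778
4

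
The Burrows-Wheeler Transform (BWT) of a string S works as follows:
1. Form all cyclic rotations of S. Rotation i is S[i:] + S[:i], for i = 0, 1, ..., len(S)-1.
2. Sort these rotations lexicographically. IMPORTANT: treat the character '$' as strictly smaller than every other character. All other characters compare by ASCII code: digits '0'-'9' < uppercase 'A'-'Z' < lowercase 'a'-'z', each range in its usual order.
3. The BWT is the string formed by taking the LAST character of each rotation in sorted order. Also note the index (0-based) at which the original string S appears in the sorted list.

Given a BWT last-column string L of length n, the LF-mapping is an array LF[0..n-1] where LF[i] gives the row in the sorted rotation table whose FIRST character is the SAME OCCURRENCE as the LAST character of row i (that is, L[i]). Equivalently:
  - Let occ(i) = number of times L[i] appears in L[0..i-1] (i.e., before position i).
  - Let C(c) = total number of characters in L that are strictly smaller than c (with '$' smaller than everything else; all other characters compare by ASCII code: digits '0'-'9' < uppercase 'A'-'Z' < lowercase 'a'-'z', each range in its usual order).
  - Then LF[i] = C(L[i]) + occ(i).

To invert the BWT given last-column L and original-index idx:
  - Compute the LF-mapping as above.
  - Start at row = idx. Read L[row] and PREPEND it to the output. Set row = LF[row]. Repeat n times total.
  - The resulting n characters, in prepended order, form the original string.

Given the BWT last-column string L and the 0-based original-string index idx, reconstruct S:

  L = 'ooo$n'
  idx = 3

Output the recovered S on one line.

LF mapping: 2 3 4 0 1
Walk LF starting at row 3, prepending L[row]:
  step 1: row=3, L[3]='$', prepend. Next row=LF[3]=0
  step 2: row=0, L[0]='o', prepend. Next row=LF[0]=2
  step 3: row=2, L[2]='o', prepend. Next row=LF[2]=4
  step 4: row=4, L[4]='n', prepend. Next row=LF[4]=1
  step 5: row=1, L[1]='o', prepend. Next row=LF[1]=3
Reversed output: onoo$

Answer: onoo$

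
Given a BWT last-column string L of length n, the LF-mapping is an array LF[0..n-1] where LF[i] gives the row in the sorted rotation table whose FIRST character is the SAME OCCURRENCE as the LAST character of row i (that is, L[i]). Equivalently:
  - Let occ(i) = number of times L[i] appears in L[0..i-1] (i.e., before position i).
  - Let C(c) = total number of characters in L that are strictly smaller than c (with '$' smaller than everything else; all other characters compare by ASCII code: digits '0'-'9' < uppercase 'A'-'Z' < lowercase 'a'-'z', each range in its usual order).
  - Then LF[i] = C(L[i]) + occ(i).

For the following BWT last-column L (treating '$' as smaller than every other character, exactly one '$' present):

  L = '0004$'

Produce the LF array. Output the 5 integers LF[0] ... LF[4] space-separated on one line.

Char counts: '$':1, '0':3, '4':1
C (first-col start): C('$')=0, C('0')=1, C('4')=4
L[0]='0': occ=0, LF[0]=C('0')+0=1+0=1
L[1]='0': occ=1, LF[1]=C('0')+1=1+1=2
L[2]='0': occ=2, LF[2]=C('0')+2=1+2=3
L[3]='4': occ=0, LF[3]=C('4')+0=4+0=4
L[4]='$': occ=0, LF[4]=C('$')+0=0+0=0

Answer: 1 2 3 4 0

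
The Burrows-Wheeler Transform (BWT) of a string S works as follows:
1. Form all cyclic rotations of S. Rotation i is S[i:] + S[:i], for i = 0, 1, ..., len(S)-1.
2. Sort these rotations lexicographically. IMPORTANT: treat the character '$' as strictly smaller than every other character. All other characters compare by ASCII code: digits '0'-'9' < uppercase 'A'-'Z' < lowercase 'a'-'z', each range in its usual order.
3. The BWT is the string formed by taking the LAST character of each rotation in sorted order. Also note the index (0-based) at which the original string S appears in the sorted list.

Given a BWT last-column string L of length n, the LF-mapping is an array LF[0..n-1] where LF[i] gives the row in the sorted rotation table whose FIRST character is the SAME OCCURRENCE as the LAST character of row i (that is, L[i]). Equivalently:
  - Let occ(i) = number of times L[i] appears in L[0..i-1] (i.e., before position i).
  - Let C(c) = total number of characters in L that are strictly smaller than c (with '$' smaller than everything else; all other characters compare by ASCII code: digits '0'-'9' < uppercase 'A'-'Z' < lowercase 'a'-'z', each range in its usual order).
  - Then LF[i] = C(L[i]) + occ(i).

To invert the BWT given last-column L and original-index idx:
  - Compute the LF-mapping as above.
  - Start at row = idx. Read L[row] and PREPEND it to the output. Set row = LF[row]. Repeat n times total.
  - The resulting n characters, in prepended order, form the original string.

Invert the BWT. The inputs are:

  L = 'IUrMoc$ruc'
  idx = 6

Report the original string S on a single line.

LF mapping: 1 3 7 2 6 4 0 8 9 5
Walk LF starting at row 6, prepending L[row]:
  step 1: row=6, L[6]='$', prepend. Next row=LF[6]=0
  step 2: row=0, L[0]='I', prepend. Next row=LF[0]=1
  step 3: row=1, L[1]='U', prepend. Next row=LF[1]=3
  step 4: row=3, L[3]='M', prepend. Next row=LF[3]=2
  step 5: row=2, L[2]='r', prepend. Next row=LF[2]=7
  step 6: row=7, L[7]='r', prepend. Next row=LF[7]=8
  step 7: row=8, L[8]='u', prepend. Next row=LF[8]=9
  step 8: row=9, L[9]='c', prepend. Next row=LF[9]=5
  step 9: row=5, L[5]='c', prepend. Next row=LF[5]=4
  step 10: row=4, L[4]='o', prepend. Next row=LF[4]=6
Reversed output: occurrMUI$

Answer: occurrMUI$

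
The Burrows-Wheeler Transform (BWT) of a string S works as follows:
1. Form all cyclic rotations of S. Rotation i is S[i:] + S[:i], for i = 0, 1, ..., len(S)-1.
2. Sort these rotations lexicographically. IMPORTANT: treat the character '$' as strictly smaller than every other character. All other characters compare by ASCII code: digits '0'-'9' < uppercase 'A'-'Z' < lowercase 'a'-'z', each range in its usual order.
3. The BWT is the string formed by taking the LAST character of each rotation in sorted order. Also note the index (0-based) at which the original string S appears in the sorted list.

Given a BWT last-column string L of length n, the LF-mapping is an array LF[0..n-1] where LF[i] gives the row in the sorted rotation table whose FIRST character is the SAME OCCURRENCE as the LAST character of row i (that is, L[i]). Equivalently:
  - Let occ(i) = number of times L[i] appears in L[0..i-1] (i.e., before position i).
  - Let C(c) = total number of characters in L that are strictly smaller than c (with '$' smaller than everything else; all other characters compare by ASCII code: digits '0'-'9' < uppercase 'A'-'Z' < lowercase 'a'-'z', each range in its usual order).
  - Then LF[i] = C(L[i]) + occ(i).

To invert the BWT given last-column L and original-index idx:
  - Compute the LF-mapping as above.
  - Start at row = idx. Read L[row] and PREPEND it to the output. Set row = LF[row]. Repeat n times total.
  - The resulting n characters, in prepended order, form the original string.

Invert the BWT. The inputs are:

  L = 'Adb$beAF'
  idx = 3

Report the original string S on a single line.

Answer: FebbAdA$

Derivation:
LF mapping: 1 6 4 0 5 7 2 3
Walk LF starting at row 3, prepending L[row]:
  step 1: row=3, L[3]='$', prepend. Next row=LF[3]=0
  step 2: row=0, L[0]='A', prepend. Next row=LF[0]=1
  step 3: row=1, L[1]='d', prepend. Next row=LF[1]=6
  step 4: row=6, L[6]='A', prepend. Next row=LF[6]=2
  step 5: row=2, L[2]='b', prepend. Next row=LF[2]=4
  step 6: row=4, L[4]='b', prepend. Next row=LF[4]=5
  step 7: row=5, L[5]='e', prepend. Next row=LF[5]=7
  step 8: row=7, L[7]='F', prepend. Next row=LF[7]=3
Reversed output: FebbAdA$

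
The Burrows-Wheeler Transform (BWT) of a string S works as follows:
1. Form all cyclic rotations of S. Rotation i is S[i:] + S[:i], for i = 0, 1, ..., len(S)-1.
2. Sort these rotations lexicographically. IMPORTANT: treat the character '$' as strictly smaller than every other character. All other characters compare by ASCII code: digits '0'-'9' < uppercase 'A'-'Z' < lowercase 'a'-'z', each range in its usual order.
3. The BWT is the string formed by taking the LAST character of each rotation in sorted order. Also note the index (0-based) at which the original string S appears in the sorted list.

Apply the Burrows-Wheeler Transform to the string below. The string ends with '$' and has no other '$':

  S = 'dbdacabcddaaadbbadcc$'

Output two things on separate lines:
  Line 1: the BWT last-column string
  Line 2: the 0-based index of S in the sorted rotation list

Answer: cdacdabbdadcadbdba$ac
18

Derivation:
All 21 rotations (rotation i = S[i:]+S[:i]):
  rot[0] = dbdacabcddaaadbbadcc$
  rot[1] = bdacabcddaaadbbadcc$d
  rot[2] = dacabcddaaadbbadcc$db
  rot[3] = acabcddaaadbbadcc$dbd
  rot[4] = cabcddaaadbbadcc$dbda
  rot[5] = abcddaaadbbadcc$dbdac
  rot[6] = bcddaaadbbadcc$dbdaca
  rot[7] = cddaaadbbadcc$dbdacab
  rot[8] = ddaaadbbadcc$dbdacabc
  rot[9] = daaadbbadcc$dbdacabcd
  rot[10] = aaadbbadcc$dbdacabcdd
  rot[11] = aadbbadcc$dbdacabcdda
  rot[12] = adbbadcc$dbdacabcddaa
  rot[13] = dbbadcc$dbdacabcddaaa
  rot[14] = bbadcc$dbdacabcddaaad
  rot[15] = badcc$dbdacabcddaaadb
  rot[16] = adcc$dbdacabcddaaadbb
  rot[17] = dcc$dbdacabcddaaadbba
  rot[18] = cc$dbdacabcddaaadbbad
  rot[19] = c$dbdacabcddaaadbbadc
  rot[20] = $dbdacabcddaaadbbadcc
Sorted (with $ < everything):
  sorted[0] = $dbdacabcddaaadbbadcc  (last char: 'c')
  sorted[1] = aaadbbadcc$dbdacabcdd  (last char: 'd')
  sorted[2] = aadbbadcc$dbdacabcdda  (last char: 'a')
  sorted[3] = abcddaaadbbadcc$dbdac  (last char: 'c')
  sorted[4] = acabcddaaadbbadcc$dbd  (last char: 'd')
  sorted[5] = adbbadcc$dbdacabcddaa  (last char: 'a')
  sorted[6] = adcc$dbdacabcddaaadbb  (last char: 'b')
  sorted[7] = badcc$dbdacabcddaaadb  (last char: 'b')
  sorted[8] = bbadcc$dbdacabcddaaad  (last char: 'd')
  sorted[9] = bcddaaadbbadcc$dbdaca  (last char: 'a')
  sorted[10] = bdacabcddaaadbbadcc$d  (last char: 'd')
  sorted[11] = c$dbdacabcddaaadbbadc  (last char: 'c')
  sorted[12] = cabcddaaadbbadcc$dbda  (last char: 'a')
  sorted[13] = cc$dbdacabcddaaadbbad  (last char: 'd')
  sorted[14] = cddaaadbbadcc$dbdacab  (last char: 'b')
  sorted[15] = daaadbbadcc$dbdacabcd  (last char: 'd')
  sorted[16] = dacabcddaaadbbadcc$db  (last char: 'b')
  sorted[17] = dbbadcc$dbdacabcddaaa  (last char: 'a')
  sorted[18] = dbdacabcddaaadbbadcc$  (last char: '$')
  sorted[19] = dcc$dbdacabcddaaadbba  (last char: 'a')
  sorted[20] = ddaaadbbadcc$dbdacabc  (last char: 'c')
Last column: cdacdabbdadcadbdba$ac
Original string S is at sorted index 18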